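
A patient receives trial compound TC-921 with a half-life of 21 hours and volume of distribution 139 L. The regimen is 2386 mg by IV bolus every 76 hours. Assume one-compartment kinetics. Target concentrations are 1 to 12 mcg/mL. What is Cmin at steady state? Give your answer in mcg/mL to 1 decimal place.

Over one 76-h interval, 76/21 ≈ 3.619 half-lives elapse, leaving f ≈ 0.0814 of each dose.
Single-dose peak C₀ = D/Vd = 2386/139 ≈ 17.165 mcg/mL.
Steady-state trough Cmin,ss = C₀·f/(1−f) ≈ 17.165 × 0.0814/0.9186 ≈ 1.521 mcg/mL.
Trough 1.5 mcg/mL vs MEC 1 mcg/mL: adequate.

1.5 mcg/mL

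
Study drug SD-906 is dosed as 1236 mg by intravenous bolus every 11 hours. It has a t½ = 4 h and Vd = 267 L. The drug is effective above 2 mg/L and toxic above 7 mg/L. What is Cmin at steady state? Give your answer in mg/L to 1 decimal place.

0.8 mg/L

τ/t½ = 11/4 ≈ 2.75, so fraction remaining f = (1/2)^(11/4) ≈ 0.1487.
Single-dose peak C₀ = D/Vd = 1236/267 ≈ 4.629 mg/L.
Steady-state trough Cmin,ss = C₀·f/(1−f) ≈ 4.629 × 0.1487/0.8513 ≈ 0.809 mg/L.
Trough 0.8 mg/L vs MEC 2 mg/L: subtherapeutic.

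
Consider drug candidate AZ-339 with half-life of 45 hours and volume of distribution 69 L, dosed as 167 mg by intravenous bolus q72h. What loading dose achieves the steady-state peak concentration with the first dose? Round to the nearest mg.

f = (1/2)^(72/45) ≈ 0.329877; accumulation ratio R = 1/(1−f) ≈ 1.49226.
Loading dose to hit Cmax,ss on first dose: D_load = D_maint·R ≈ 167 × 1.49226 ≈ 249.21 mg.

249 mg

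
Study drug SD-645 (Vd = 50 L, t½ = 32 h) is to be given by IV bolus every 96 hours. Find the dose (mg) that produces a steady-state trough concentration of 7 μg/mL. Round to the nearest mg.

τ/t½ = 96/32 ≈ 3, so f = (1/2)^(96/32) ≈ 0.125000.
Cmin,ss = (D/Vd)·f/(1−f), so D = Cmin,ss·Vd·(1−f)/f.
D = 7 × 50 × (1−f)/f ≈ 7 × 50 × 7.00000 ≈ 2450.00 mg.

2450 mg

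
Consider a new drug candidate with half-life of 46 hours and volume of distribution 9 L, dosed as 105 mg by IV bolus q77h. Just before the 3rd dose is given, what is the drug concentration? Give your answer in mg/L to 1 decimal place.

f = (1/2)^(τ/t½) = (1/2)^(77/46) ≈ 0.3134.
C₀ = D/Vd = 105/9 ≈ 11.667 mg/L.
Before the 3rd dose, 2 doses have been given. Superposition: Cmin = C₀·(f + f²).
≈ 11.667 × (0.3134 + 0.0982) ≈ 11.667 × 0.4116 ≈ 4.802 mg/L.

4.8 mg/L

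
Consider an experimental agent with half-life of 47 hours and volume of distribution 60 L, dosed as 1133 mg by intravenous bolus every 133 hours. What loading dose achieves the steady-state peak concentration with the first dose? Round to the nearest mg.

f = (1/2)^(133/47) ≈ 0.140653; accumulation ratio R = 1/(1−f) ≈ 1.16367.
Loading dose to hit Cmax,ss on first dose: D_load = D_maint·R ≈ 1133 × 1.16367 ≈ 1318.44 mg.

1318 mg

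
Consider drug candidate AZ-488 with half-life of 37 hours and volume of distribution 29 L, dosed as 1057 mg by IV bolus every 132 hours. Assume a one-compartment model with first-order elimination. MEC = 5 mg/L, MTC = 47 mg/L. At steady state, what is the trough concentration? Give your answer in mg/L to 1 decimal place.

k = ln2/t½ = ln2/37 ≈ 0.018734 h⁻¹; fraction remaining f = e^(−kτ) = e^(−0.018734×132) ≈ 0.0843.
Single-dose peak C₀ = D/Vd = 1057/29 ≈ 36.448 mg/L.
Steady-state trough Cmin,ss = C₀·f/(1−f) ≈ 36.448 × 0.0843/0.9157 ≈ 3.355 mg/L.
Trough 3.4 mg/L vs MEC 5 mg/L: subtherapeutic.

3.4 mg/L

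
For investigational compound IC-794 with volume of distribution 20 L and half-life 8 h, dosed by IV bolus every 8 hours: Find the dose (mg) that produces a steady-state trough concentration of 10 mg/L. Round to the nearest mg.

τ/t½ = 8/8 ≈ 1, so f = (1/2)^(8/8) ≈ 0.500000.
Cmin,ss = (D/Vd)·f/(1−f), so D = Cmin,ss·Vd·(1−f)/f.
D = 10 × 20 × (1−f)/f ≈ 10 × 20 × 1.00000 ≈ 200.00 mg.

200 mg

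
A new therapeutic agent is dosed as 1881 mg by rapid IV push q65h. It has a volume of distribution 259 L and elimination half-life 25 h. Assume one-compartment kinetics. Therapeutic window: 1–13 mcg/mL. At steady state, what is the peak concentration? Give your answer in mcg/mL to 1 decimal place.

8.7 mcg/mL

Over one 65-h interval, 65/25 ≈ 2.6 half-lives elapse, leaving f ≈ 0.1649 of each dose.
At steady state, accumulation factor R = 1/(1 − e^(−kτ)) ≈ 1.1975.
Each bolus raises the concentration by D/Vd = 1881/259 ≈ 7.263 mcg/mL.
Steady-state peak Cmax,ss = C₀·R ≈ 7.263 × 1.1975 ≈ 8.697 mcg/mL.
Peak 8.7 mcg/mL vs MTC 13 mcg/mL: below toxic threshold.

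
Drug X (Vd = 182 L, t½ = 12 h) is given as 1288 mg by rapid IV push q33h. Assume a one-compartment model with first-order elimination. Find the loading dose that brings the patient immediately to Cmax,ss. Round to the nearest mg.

f = (1/2)^(33/12) ≈ 0.148651; accumulation ratio R = 1/(1−f) ≈ 1.17461.
Loading dose to hit Cmax,ss on first dose: D_load = D_maint·R ≈ 1288 × 1.17461 ≈ 1512.90 mg.

1513 mg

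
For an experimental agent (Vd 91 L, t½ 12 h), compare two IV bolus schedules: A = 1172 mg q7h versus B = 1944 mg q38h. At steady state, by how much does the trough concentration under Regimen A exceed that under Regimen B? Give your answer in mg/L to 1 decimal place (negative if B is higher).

Regimen A: f = (1/2)^(7/12) ≈ 0.6674; Cmin,ss = (1172/91)·f/(1−f) ≈ 25.843 mg/L.
Regimen B: f = (1/2)^(38/12) ≈ 0.1114; Cmin,ss = (1944/91)·f/(1−f) ≈ 2.678 mg/L.
Difference ≈ 25.843 − 2.678 ≈ 23.165 mg/L.

23.2 mg/L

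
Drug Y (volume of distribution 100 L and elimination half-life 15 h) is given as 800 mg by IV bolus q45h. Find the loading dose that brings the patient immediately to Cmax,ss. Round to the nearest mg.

f = (1/2)^(45/15) ≈ 0.125000; accumulation ratio R = 1/(1−f) ≈ 1.14286.
Loading dose to hit Cmax,ss on first dose: D_load = D_maint·R ≈ 800 × 1.14286 ≈ 914.29 mg.

914 mg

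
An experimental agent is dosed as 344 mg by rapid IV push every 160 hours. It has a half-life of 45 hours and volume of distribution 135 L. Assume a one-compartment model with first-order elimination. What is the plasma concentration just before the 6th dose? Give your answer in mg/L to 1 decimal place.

0.2 mg/L

f = (1/2)^(τ/t½) = (1/2)^(160/45) ≈ 0.0850.
C₀ = D/Vd = 344/135 ≈ 2.548 mg/L.
Before the 6th dose, 5 doses have been given. Superposition: Cmin = C₀·(f + f² + … + f^5).
≈ 2.548 × (0.0850 + 0.0072 + 0.0006 + 0.0001 + 0.0000) ≈ 2.548 × 0.0929 ≈ 0.237 mg/L.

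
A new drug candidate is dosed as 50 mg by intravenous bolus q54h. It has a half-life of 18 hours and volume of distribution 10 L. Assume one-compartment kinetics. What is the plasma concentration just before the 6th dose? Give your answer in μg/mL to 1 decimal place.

f = (1/2)^(τ/t½) = (1/2)^(54/18) ≈ 0.1250.
C₀ = D/Vd = 50/10 ≈ 5.000 μg/mL.
Before the 6th dose, 5 doses have been given. Superposition: Cmin = C₀·(f + f² + … + f^5).
≈ 5.000 × (0.1250 + 0.0156 + 0.0020 + 0.0002 + 0.0000) ≈ 5.000 × 0.1428 ≈ 0.714 μg/mL.

0.7 μg/mL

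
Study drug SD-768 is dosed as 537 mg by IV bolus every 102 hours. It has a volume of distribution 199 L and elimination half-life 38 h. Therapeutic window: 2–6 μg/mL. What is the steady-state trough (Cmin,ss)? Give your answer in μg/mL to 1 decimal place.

τ/t½ = 102/38 ≈ 2.6842, so fraction remaining f = (1/2)^(102/38) ≈ 0.1556.
Accumulation ratio R = 1/(1 − f) ≈ 1/0.8444 ≈ 1.1843.
Single-dose peak C₀ = D/Vd = 537/199 ≈ 2.698 μg/mL.
Cmax,ss = C₀/(1 − f) ≈ 2.698/0.8444 ≈ 3.195 μg/mL.
One interval later, Cmin,ss = Cmax,ss·e^(−kτ) ≈ 3.195 × 0.1556 ≈ 0.497 μg/mL.
Trough 0.5 μg/mL vs MEC 2 μg/mL: subtherapeutic.

0.5 μg/mL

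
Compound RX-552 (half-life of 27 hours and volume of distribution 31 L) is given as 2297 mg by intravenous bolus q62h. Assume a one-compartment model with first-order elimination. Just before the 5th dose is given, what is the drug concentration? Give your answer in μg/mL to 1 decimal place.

f = (1/2)^(τ/t½) = (1/2)^(62/27) ≈ 0.2036.
C₀ = D/Vd = 2297/31 ≈ 74.097 μg/mL.
Before the 5th dose, 4 doses have been given. Superposition: Cmin = C₀·(f + f² + … + f^4).
≈ 74.097 × (0.2036 + 0.0415 + 0.0084 + 0.0017) ≈ 74.097 × 0.2552 ≈ 18.910 μg/mL.

18.9 μg/mL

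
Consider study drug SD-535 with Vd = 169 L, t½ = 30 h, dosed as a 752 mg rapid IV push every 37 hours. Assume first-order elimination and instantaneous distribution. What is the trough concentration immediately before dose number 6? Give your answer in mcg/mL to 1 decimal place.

f = (1/2)^(τ/t½) = (1/2)^(37/30) ≈ 0.4253.
C₀ = D/Vd = 752/169 ≈ 4.450 mcg/mL.
Before the 6th dose, 5 doses have been given. Superposition: Cmin = C₀·(f + f² + … + f^5).
≈ 4.450 × (0.4253 + 0.1809 + 0.0769 + 0.0327 + 0.0139) ≈ 4.450 × 0.7297 ≈ 3.247 mcg/mL.

3.2 mcg/mL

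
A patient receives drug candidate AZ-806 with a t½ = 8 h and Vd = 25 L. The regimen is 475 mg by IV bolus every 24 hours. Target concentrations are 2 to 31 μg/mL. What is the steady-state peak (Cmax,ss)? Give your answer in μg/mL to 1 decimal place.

21.7 μg/mL

τ = 24 h = 3 half-lives, so f = (1/2)^3 = 0.125.
Accumulation ratio R = 1/(1 − f) = 1/0.875 = 8/7.
Single-dose peak C₀ = D/Vd = 475/25 = 19 μg/mL.
Steady-state peak Cmax,ss = C₀·R = 19 × 8/7 ≈ 21.714 μg/mL.
Peak 21.7 μg/mL vs MTC 31 μg/mL: below toxic threshold.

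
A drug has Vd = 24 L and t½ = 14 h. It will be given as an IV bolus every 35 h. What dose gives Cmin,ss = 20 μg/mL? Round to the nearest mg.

2235 mg

τ/t½ = 35/14 ≈ 2.5, so f = (1/2)^(35/14) ≈ 0.176777.
Cmin,ss = (D/Vd)·f/(1−f), so D = Cmin,ss·Vd·(1−f)/f.
D = 20 × 24 × (1−f)/f ≈ 20 × 24 × 4.65684 ≈ 2235.28 mg.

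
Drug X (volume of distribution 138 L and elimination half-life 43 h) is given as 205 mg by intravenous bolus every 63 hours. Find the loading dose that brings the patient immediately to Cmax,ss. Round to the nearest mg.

321 mg

f = (1/2)^(63/43) ≈ 0.362206; accumulation ratio R = 1/(1−f) ≈ 1.56790.
Loading dose to hit Cmax,ss on first dose: D_load = D_maint·R ≈ 205 × 1.56790 ≈ 321.42 mg.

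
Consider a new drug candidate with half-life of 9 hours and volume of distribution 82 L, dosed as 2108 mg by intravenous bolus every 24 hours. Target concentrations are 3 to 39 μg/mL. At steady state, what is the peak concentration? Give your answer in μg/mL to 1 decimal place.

k = ln2/t½ = ln2/9 ≈ 0.077016 h⁻¹; fraction remaining f = e^(−kτ) = e^(−0.077016×24) ≈ 0.1575.
Accumulation ratio R = 1/(1 − f) ≈ 1/0.8425 ≈ 1.1869.
Each bolus raises the concentration by D/Vd = 2108/82 ≈ 25.707 μg/mL.
Cmax,ss = C₀/(1 − f) ≈ 25.707/0.8425 ≈ 30.513 μg/mL.
Peak 30.5 μg/mL vs MTC 39 μg/mL: below toxic threshold.

30.5 μg/mL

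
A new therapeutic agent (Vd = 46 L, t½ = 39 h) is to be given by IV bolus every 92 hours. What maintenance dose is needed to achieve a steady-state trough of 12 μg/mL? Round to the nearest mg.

2280 mg

τ/t½ = 92/39 ≈ 2.359, so f = (1/2)^(92/39) ≈ 0.194930.
Cmin,ss = (D/Vd)·f/(1−f), so D = Cmin,ss·Vd·(1−f)/f.
D = 12 × 46 × (1−f)/f ≈ 12 × 46 × 4.13005 ≈ 2279.79 mg.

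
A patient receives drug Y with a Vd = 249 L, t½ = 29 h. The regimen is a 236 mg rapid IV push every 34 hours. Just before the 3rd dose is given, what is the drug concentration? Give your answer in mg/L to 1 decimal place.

f = (1/2)^(τ/t½) = (1/2)^(34/29) ≈ 0.4437.
C₀ = D/Vd = 236/249 ≈ 0.948 mg/L.
Before the 3rd dose, 2 doses have been given. Superposition: Cmin = C₀·(f + f²).
≈ 0.948 × (0.4437 + 0.1969) ≈ 0.948 × 0.6406 ≈ 0.607 mg/L.

0.6 mg/L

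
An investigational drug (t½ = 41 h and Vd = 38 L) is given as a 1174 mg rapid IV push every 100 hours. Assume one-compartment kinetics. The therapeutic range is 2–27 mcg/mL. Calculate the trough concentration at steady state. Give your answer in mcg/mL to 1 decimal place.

7.0 mcg/mL

k = ln2/t½ = ln2/41 ≈ 0.016906 h⁻¹; fraction remaining f = e^(−kτ) = e^(−0.016906×100) ≈ 0.1844.
Accumulation ratio R = 1/(1 − f) ≈ 1/0.8156 ≈ 1.2261.
Each bolus raises the concentration by D/Vd = 1174/38 ≈ 30.895 mcg/mL.
Cmax,ss = C₀/(1 − f) ≈ 30.895/0.8156 ≈ 37.880 mcg/mL.
Steady-state trough Cmin,ss = Cmax,ss·f ≈ 37.880 × 0.1844 ≈ 6.985 mcg/mL.
Trough 7.0 mcg/mL vs MEC 2 mcg/mL: adequate.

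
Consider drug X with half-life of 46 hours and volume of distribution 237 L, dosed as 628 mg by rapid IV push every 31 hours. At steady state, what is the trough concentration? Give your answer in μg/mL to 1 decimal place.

4.5 μg/mL

k = ln2/t½ = ln2/46 ≈ 0.015068 h⁻¹; fraction remaining f = e^(−kτ) = e^(−0.015068×31) ≈ 0.6268.
At steady state, accumulation factor R = 1/(1 − e^(−kτ)) ≈ 2.6795.
Single-dose peak C₀ = D/Vd = 628/237 ≈ 2.650 μg/mL.
Steady-state peak Cmax,ss = C₀·R ≈ 2.650 × 2.6795 ≈ 7.101 μg/mL.
One interval later, Cmin,ss = Cmax,ss·e^(−kτ) ≈ 7.101 × 0.6268 ≈ 4.451 μg/mL.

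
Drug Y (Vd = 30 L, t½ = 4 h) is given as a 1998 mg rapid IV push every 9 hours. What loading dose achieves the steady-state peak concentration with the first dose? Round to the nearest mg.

f = (1/2)^(9/4) ≈ 0.210224; accumulation ratio R = 1/(1−f) ≈ 1.26618.
Loading dose to hit Cmax,ss on first dose: D_load = D_maint·R ≈ 1998 × 1.26618 ≈ 2529.83 mg.

2530 mg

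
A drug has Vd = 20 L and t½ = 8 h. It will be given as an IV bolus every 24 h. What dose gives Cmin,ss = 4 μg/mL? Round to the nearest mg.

τ/t½ = 24/8 ≈ 3, so f = (1/2)^(24/8) ≈ 0.125000.
Cmin,ss = (D/Vd)·f/(1−f), so D = Cmin,ss·Vd·(1−f)/f.
D = 4 × 20 × (1−f)/f ≈ 4 × 20 × 7.00000 ≈ 560.00 mg.

560 mg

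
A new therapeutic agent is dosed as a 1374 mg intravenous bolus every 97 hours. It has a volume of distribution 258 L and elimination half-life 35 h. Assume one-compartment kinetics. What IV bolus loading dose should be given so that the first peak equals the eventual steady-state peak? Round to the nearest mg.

f = (1/2)^(97/35) ≈ 0.146459; accumulation ratio R = 1/(1−f) ≈ 1.17159.
Loading dose to hit Cmax,ss on first dose: D_load = D_maint·R ≈ 1374 × 1.17159 ≈ 1609.76 mg.

1610 mg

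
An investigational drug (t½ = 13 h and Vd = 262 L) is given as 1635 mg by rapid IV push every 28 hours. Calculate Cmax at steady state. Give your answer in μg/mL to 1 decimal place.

8.0 μg/mL

k = ln2/t½ = ln2/13 ≈ 0.053319 h⁻¹; fraction remaining f = e^(−kτ) = e^(−0.053319×28) ≈ 0.2247.
Accumulation ratio R = 1/(1 − f) ≈ 1/0.7753 ≈ 1.2898.
Each bolus raises the concentration by D/Vd = 1635/262 ≈ 6.240 μg/mL.
Steady-state peak Cmax,ss = C₀·R ≈ 6.240 × 1.2898 ≈ 8.048 μg/mL.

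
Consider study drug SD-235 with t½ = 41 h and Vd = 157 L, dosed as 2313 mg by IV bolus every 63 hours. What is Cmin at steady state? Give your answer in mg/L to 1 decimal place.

Over one 63-h interval, 63/41 ≈ 1.5366 half-lives elapse, leaving f ≈ 0.3447 of each dose.
At steady state, accumulation factor R = 1/(1 − e^(−kτ)) ≈ 1.5260.
Each bolus raises the concentration by D/Vd = 2313/157 ≈ 14.732 mg/L.
Steady-state peak Cmax,ss = C₀·R ≈ 14.732 × 1.5260 ≈ 22.481 mg/L.
One interval later, Cmin,ss = Cmax,ss·e^(−kτ) ≈ 22.481 × 0.3447 ≈ 7.749 mg/L.

7.7 mg/L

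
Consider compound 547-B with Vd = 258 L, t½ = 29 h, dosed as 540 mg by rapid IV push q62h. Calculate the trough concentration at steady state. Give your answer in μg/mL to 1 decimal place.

0.6 μg/mL

Over one 62-h interval, 62/29 ≈ 2.1379 half-lives elapse, leaving f ≈ 0.2272 of each dose.
Accumulation ratio R = 1/(1 − f) ≈ 1/0.7728 ≈ 1.2940.
Single-dose peak C₀ = D/Vd = 540/258 ≈ 2.093 μg/mL.
Steady-state peak Cmax,ss = C₀·R ≈ 2.093 × 1.2940 ≈ 2.708 μg/mL.
One interval later, Cmin,ss = Cmax,ss·e^(−kτ) ≈ 2.708 × 0.2272 ≈ 0.615 μg/mL.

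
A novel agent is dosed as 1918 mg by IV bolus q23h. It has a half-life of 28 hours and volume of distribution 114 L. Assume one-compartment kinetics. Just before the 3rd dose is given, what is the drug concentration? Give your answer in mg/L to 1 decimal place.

14.9 mg/L

f = (1/2)^(τ/t½) = (1/2)^(23/28) ≈ 0.5659.
C₀ = D/Vd = 1918/114 ≈ 16.825 mg/L.
Before the 3rd dose, 2 doses have been given. Superposition: Cmin = C₀·(f + f²).
≈ 16.825 × (0.5659 + 0.3202) ≈ 16.825 × 0.8861 ≈ 14.909 mg/L.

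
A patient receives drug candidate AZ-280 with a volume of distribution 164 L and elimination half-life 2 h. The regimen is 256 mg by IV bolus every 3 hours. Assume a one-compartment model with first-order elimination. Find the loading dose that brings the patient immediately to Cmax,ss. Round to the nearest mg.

396 mg

f = (1/2)^(3/2) ≈ 0.353553; accumulation ratio R = 1/(1−f) ≈ 1.54692.
Loading dose to hit Cmax,ss on first dose: D_load = D_maint·R ≈ 256 × 1.54692 ≈ 396.01 mg.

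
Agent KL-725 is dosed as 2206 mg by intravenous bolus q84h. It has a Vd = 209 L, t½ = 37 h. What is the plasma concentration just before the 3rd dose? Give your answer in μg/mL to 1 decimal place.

2.6 μg/mL

f = (1/2)^(τ/t½) = (1/2)^(84/37) ≈ 0.2073.
C₀ = D/Vd = 2206/209 ≈ 10.555 μg/mL.
Before the 3rd dose, 2 doses have been given. Superposition: Cmin = C₀·(f + f²).
≈ 10.555 × (0.2073 + 0.0430) ≈ 10.555 × 0.2503 ≈ 2.642 μg/mL.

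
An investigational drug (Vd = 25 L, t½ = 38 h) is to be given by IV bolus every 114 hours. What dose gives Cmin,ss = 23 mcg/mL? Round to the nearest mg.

4025 mg

τ/t½ = 114/38 ≈ 3, so f = (1/2)^(114/38) ≈ 0.125000.
Cmin,ss = (D/Vd)·f/(1−f), so D = Cmin,ss·Vd·(1−f)/f.
D = 23 × 25 × (1−f)/f ≈ 23 × 25 × 7.00000 ≈ 4025.00 mg.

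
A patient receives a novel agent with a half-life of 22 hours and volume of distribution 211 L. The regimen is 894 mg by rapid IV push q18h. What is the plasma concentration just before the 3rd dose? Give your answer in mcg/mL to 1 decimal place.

f = (1/2)^(τ/t½) = (1/2)^(18/22) ≈ 0.5672.
C₀ = D/Vd = 894/211 ≈ 4.237 mcg/mL.
Before the 3rd dose, 2 doses have been given. Superposition: Cmin = C₀·(f + f²).
≈ 4.237 × (0.5672 + 0.3217) ≈ 4.237 × 0.8889 ≈ 3.766 mcg/mL.

3.8 mcg/mL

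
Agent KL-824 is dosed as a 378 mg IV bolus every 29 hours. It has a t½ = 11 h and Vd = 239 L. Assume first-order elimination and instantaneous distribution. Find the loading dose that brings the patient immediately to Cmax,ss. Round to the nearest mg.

450 mg

f = (1/2)^(29/11) ≈ 0.160833; accumulation ratio R = 1/(1−f) ≈ 1.19166.
Loading dose to hit Cmax,ss on first dose: D_load = D_maint·R ≈ 378 × 1.19166 ≈ 450.45 mg.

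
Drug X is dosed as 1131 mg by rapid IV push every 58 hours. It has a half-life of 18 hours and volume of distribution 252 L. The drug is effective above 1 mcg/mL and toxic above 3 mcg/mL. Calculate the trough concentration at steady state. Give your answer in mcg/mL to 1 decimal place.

0.5 mcg/mL

τ/t½ = 58/18 ≈ 3.2222, so fraction remaining f = (1/2)^(58/18) ≈ 0.1072.
At steady state, accumulation factor R = 1/(1 − e^(−kτ)) ≈ 1.1201.
Single-dose peak C₀ = D/Vd = 1131/252 ≈ 4.488 mcg/mL.
Cmax,ss = C₀/(1 − f) ≈ 4.488/0.8928 ≈ 5.027 mcg/mL.
One interval later, Cmin,ss = Cmax,ss·e^(−kτ) ≈ 5.027 × 0.1072 ≈ 0.539 mcg/mL.
Trough 0.5 mcg/mL vs MEC 1 mcg/mL: subtherapeutic.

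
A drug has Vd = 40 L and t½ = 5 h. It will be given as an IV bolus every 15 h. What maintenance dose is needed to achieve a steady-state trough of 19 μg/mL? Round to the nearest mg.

5320 mg

τ/t½ = 15/5 ≈ 3, so f = (1/2)^(15/5) ≈ 0.125000.
Cmin,ss = (D/Vd)·f/(1−f), so D = Cmin,ss·Vd·(1−f)/f.
D = 19 × 40 × (1−f)/f ≈ 19 × 40 × 7.00000 ≈ 5320.00 mg.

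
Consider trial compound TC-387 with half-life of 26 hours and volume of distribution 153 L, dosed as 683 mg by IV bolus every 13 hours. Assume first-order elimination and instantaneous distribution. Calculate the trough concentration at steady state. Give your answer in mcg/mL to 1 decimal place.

k = ln2/t½ = ln2/26 ≈ 0.026660 h⁻¹; fraction remaining f = e^(−kτ) = e^(−0.026660×13) ≈ 0.7071.
At steady state, accumulation factor R = 1/(1 − e^(−kτ)) ≈ 3.4141.
Each bolus raises the concentration by D/Vd = 683/153 ≈ 4.464 mcg/mL.
Cmax,ss = C₀/(1 − f) ≈ 4.464/0.2929 ≈ 15.241 mcg/mL.
Steady-state trough Cmin,ss = Cmax,ss·f ≈ 15.241 × 0.7071 ≈ 10.777 mcg/mL.

10.8 mcg/mL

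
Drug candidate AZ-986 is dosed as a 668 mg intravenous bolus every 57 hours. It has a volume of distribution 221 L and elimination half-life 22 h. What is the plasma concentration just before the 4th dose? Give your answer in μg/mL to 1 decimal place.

0.6 μg/mL

f = (1/2)^(τ/t½) = (1/2)^(57/22) ≈ 0.1660.
C₀ = D/Vd = 668/221 ≈ 3.023 μg/mL.
Before the 4th dose, 3 doses have been given. Superposition: Cmin = C₀·(f + f² + … + f^3).
≈ 3.023 × (0.1660 + 0.0276 + 0.0046) ≈ 3.023 × 0.1982 ≈ 0.599 μg/mL.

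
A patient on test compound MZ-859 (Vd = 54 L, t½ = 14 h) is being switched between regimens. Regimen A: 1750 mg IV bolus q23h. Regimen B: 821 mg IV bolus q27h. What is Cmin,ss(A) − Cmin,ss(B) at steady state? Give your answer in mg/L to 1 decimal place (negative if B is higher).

9.8 mg/L

Regimen A: f = (1/2)^(23/14) ≈ 0.3202; Cmin,ss = (1750/54)·f/(1−f) ≈ 15.265 mg/L.
Regimen B: f = (1/2)^(27/14) ≈ 0.2627; Cmin,ss = (821/54)·f/(1−f) ≈ 5.417 mg/L.
Difference ≈ 15.265 − 5.417 ≈ 9.848 mg/L.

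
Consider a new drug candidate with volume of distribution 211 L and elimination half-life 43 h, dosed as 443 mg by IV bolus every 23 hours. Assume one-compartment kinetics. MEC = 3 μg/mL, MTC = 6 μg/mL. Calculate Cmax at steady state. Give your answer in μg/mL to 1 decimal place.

k = ln2/t½ = ln2/43 ≈ 0.016120 h⁻¹; fraction remaining f = e^(−kτ) = e^(−0.016120×23) ≈ 0.6902.
At steady state, accumulation factor R = 1/(1 − e^(−kτ)) ≈ 3.2279.
Each bolus raises the concentration by D/Vd = 443/211 ≈ 2.100 μg/mL.
Steady-state peak Cmax,ss = C₀·R ≈ 2.100 × 3.2279 ≈ 6.779 μg/mL.
Peak 6.8 μg/mL vs MTC 6 μg/mL: exceeds toxic threshold.

6.8 μg/mL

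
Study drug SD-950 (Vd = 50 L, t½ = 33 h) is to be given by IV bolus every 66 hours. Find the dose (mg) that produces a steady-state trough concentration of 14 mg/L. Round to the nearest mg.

2100 mg

τ/t½ = 66/33 ≈ 2, so f = (1/2)^(66/33) ≈ 0.250000.
Cmin,ss = (D/Vd)·f/(1−f), so D = Cmin,ss·Vd·(1−f)/f.
D = 14 × 50 × (1−f)/f ≈ 14 × 50 × 3.00000 ≈ 2100.00 mg.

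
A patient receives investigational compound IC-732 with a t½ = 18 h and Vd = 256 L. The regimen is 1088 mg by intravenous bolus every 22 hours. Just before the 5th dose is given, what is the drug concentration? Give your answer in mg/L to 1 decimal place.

3.1 mg/L

f = (1/2)^(τ/t½) = (1/2)^(22/18) ≈ 0.4286.
C₀ = D/Vd = 1088/256 ≈ 4.250 mg/L.
Before the 5th dose, 4 doses have been given. Superposition: Cmin = C₀·(f + f² + … + f^4).
≈ 4.250 × (0.4286 + 0.1837 + 0.0787 + 0.0337) ≈ 4.250 × 0.7247 ≈ 3.080 mg/L.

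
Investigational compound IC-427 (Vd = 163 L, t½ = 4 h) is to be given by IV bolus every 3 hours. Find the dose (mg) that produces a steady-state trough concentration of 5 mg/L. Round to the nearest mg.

556 mg

τ/t½ = 3/4 ≈ 0.75, so f = (1/2)^(3/4) ≈ 0.594604.
Cmin,ss = (D/Vd)·f/(1−f), so D = Cmin,ss·Vd·(1−f)/f.
D = 5 × 163 × (1−f)/f ≈ 5 × 163 × 0.68179 ≈ 555.66 mg.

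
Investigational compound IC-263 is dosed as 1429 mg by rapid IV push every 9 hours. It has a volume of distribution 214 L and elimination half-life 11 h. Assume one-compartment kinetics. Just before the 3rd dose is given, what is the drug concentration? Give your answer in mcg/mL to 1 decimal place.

5.9 mcg/mL

f = (1/2)^(τ/t½) = (1/2)^(9/11) ≈ 0.5672.
C₀ = D/Vd = 1429/214 ≈ 6.678 mcg/mL.
Before the 3rd dose, 2 doses have been given. Superposition: Cmin = C₀·(f + f²).
≈ 6.678 × (0.5672 + 0.3217) ≈ 6.678 × 0.8889 ≈ 5.936 mcg/mL.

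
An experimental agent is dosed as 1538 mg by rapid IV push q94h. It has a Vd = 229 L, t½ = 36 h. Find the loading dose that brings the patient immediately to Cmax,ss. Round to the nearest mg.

1839 mg

f = (1/2)^(94/36) ≈ 0.163673; accumulation ratio R = 1/(1−f) ≈ 1.19570.
Loading dose to hit Cmax,ss on first dose: D_load = D_maint·R ≈ 1538 × 1.19570 ≈ 1838.99 mg.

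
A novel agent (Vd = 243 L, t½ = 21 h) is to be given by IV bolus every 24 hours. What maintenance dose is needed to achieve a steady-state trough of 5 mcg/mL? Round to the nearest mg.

τ/t½ = 24/21 ≈ 1.1429, so f = (1/2)^(24/21) ≈ 0.452862.
Cmin,ss = (D/Vd)·f/(1−f), so D = Cmin,ss·Vd·(1−f)/f.
D = 5 × 243 × (1−f)/f ≈ 5 × 243 × 1.20818 ≈ 1467.94 mg.

1468 mg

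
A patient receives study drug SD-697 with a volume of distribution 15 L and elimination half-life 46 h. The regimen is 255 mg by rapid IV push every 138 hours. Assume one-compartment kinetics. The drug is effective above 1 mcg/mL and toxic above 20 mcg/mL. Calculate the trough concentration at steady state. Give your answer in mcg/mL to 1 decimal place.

2.4 mcg/mL

τ = 138 h = 3 half-lives, so f = (1/2)^3 = 0.125.
At steady state, R = 1/(1 − 0.125) = 8/7.
Single-dose peak C₀ = D/Vd = 255/15 = 17 mcg/mL.
Steady-state peak Cmax,ss = C₀·R = 17 × 8/7 ≈ 19.429 mcg/mL.
Steady-state trough Cmin,ss = Cmax,ss·f ≈ 19.429 × 0.125 ≈ 2.429 mcg/mL.
Trough 2.4 mcg/mL vs MEC 1 mcg/mL: adequate.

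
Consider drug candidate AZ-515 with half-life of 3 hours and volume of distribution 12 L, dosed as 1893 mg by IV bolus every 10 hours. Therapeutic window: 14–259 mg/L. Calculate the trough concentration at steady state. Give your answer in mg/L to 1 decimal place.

Over one 10-h interval, 10/3 ≈ 3.3333 half-lives elapse, leaving f ≈ 0.0992 of each dose.
At steady state, accumulation factor R = 1/(1 − e^(−kτ)) ≈ 1.1101.
Single-dose peak C₀ = D/Vd = 1893/12 ≈ 157.750 mg/L.
Steady-state peak Cmax,ss = C₀·R ≈ 157.750 × 1.1101 ≈ 175.118 mg/L.
One interval later, Cmin,ss = Cmax,ss·e^(−kτ) ≈ 175.118 × 0.0992 ≈ 17.372 mg/L.
Trough 17.4 mg/L vs MEC 14 mg/L: adequate.

17.4 mg/L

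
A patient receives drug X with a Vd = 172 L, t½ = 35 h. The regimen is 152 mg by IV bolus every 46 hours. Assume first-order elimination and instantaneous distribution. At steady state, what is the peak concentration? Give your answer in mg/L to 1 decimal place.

1.5 mg/L

Over one 46-h interval, 46/35 ≈ 1.3143 half-lives elapse, leaving f ≈ 0.4021 of each dose.
Accumulation ratio R = 1/(1 − f) ≈ 1/0.5979 ≈ 1.6725.
Single-dose peak C₀ = D/Vd = 152/172 ≈ 0.884 mg/L.
Cmax,ss = C₀/(1 − f) ≈ 0.884/0.5979 ≈ 1.479 mg/L.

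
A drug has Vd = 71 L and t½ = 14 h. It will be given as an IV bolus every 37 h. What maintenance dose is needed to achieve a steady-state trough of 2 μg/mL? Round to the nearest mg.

τ/t½ = 37/14 ≈ 2.6429, so f = (1/2)^(37/14) ≈ 0.160111.
Cmin,ss = (D/Vd)·f/(1−f), so D = Cmin,ss·Vd·(1−f)/f.
D = 2 × 71 × (1−f)/f ≈ 2 × 71 × 5.24567 ≈ 744.89 mg.

745 mg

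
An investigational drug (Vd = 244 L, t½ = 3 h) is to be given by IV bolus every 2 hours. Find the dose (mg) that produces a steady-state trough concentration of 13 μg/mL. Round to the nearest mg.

1863 mg

τ/t½ = 2/3 ≈ 0.66667, so f = (1/2)^(2/3) ≈ 0.629961.
Cmin,ss = (D/Vd)·f/(1−f), so D = Cmin,ss·Vd·(1−f)/f.
D = 13 × 244 × (1−f)/f ≈ 13 × 244 × 0.58740 ≈ 1863.23 mg.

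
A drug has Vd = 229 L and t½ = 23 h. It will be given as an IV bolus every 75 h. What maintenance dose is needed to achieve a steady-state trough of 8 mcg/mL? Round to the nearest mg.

τ/t½ = 75/23 ≈ 3.2609, so f = (1/2)^(75/23) ≈ 0.104323.
Cmin,ss = (D/Vd)·f/(1−f), so D = Cmin,ss·Vd·(1−f)/f.
D = 8 × 229 × (1−f)/f ≈ 8 × 229 × 8.58561 ≈ 15728.84 mg.

15729 mg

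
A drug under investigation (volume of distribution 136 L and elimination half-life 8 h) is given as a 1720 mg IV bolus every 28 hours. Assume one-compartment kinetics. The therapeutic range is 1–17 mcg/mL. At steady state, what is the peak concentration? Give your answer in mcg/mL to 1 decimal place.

13.9 mcg/mL

Over one 28-h interval, 28/8 ≈ 3.5 half-lives elapse, leaving f ≈ 0.0884 of each dose.
At steady state, accumulation factor R = 1/(1 − e^(−kτ)) ≈ 1.0970.
Each bolus raises the concentration by D/Vd = 1720/136 ≈ 12.647 mcg/mL.
Cmax,ss = C₀/(1 − f) ≈ 12.647/0.9116 ≈ 13.873 mcg/mL.
Peak 13.9 mcg/mL vs MTC 17 mcg/mL: below toxic threshold.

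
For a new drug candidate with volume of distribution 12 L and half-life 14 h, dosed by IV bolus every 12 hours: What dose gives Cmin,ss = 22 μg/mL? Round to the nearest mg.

τ/t½ = 12/14 ≈ 0.85714, so f = (1/2)^(12/14) ≈ 0.552045.
Cmin,ss = (D/Vd)·f/(1−f), so D = Cmin,ss·Vd·(1−f)/f.
D = 22 × 12 × (1−f)/f ≈ 22 × 12 × 0.81145 ≈ 214.22 mg.

214 mg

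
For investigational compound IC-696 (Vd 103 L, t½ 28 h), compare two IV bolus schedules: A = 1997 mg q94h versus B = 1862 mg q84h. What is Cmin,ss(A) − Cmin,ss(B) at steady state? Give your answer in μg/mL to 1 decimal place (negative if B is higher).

Regimen A: f = (1/2)^(94/28) ≈ 0.0976; Cmin,ss = (1997/103)·f/(1−f) ≈ 2.097 μg/mL.
Regimen B: f = (1/2)^(84/28) ≈ 0.1250; Cmin,ss = (1862/103)·f/(1−f) ≈ 2.583 μg/mL.
Difference ≈ 2.097 − 2.583 ≈ -0.486 μg/mL.

-0.5 μg/mL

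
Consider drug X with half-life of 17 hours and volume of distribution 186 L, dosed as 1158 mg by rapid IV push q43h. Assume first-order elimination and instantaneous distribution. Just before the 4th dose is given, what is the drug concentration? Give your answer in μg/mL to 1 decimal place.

f = (1/2)^(τ/t½) = (1/2)^(43/17) ≈ 0.1732.
C₀ = D/Vd = 1158/186 ≈ 6.226 μg/mL.
Before the 4th dose, 3 doses have been given. Superposition: Cmin = C₀·(f + f² + … + f^3).
≈ 6.226 × (0.1732 + 0.0300 + 0.0052) ≈ 6.226 × 0.2084 ≈ 1.297 μg/mL.

1.3 μg/mL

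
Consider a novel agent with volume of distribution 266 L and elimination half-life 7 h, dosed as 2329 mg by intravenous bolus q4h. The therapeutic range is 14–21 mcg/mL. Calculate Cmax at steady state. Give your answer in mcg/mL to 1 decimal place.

26.8 mcg/mL

Over one 4-h interval, 4/7 ≈ 0.57143 half-lives elapse, leaving f ≈ 0.6730 of each dose.
Accumulation ratio R = 1/(1 − f) ≈ 1/0.3270 ≈ 3.0581.
Single-dose peak C₀ = D/Vd = 2329/266 ≈ 8.756 mcg/mL.
Steady-state peak Cmax,ss = C₀·R ≈ 8.756 × 3.0581 ≈ 26.777 mcg/mL.
Peak 26.8 mcg/mL vs MTC 21 mcg/mL: exceeds toxic threshold.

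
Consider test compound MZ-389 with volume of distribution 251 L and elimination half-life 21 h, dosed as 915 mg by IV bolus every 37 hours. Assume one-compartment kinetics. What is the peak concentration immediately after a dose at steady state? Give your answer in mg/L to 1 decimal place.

τ/t½ = 37/21 ≈ 1.7619, so fraction remaining f = (1/2)^(37/21) ≈ 0.2949.
At steady state, accumulation factor R = 1/(1 − e^(−kτ)) ≈ 1.4182.
Single-dose peak C₀ = D/Vd = 915/251 ≈ 3.645 mg/L.
Steady-state peak Cmax,ss = C₀·R ≈ 3.645 × 1.4182 ≈ 5.169 mg/L.

5.2 mg/L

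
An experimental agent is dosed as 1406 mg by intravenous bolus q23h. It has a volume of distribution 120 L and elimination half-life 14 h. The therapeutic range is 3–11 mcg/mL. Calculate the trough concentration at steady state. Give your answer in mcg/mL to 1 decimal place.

5.5 mcg/mL

k = ln2/t½ = ln2/14 ≈ 0.049511 h⁻¹; fraction remaining f = e^(−kτ) = e^(−0.049511×23) ≈ 0.3202.
Each bolus raises the concentration by D/Vd = 1406/120 ≈ 11.717 mcg/mL.
Steady-state trough Cmin,ss = C₀·f/(1−f) ≈ 11.717 × 0.3202/0.6798 ≈ 5.519 mcg/mL.
Trough 5.5 mcg/mL vs MEC 3 mcg/mL: adequate.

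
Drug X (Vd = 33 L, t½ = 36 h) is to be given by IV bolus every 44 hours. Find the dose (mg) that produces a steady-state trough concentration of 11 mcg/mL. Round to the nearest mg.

484 mg

τ/t½ = 44/36 ≈ 1.2222, so f = (1/2)^(44/36) ≈ 0.428622.
Cmin,ss = (D/Vd)·f/(1−f), so D = Cmin,ss·Vd·(1−f)/f.
D = 11 × 33 × (1−f)/f ≈ 11 × 33 × 1.33306 ≈ 483.90 mg.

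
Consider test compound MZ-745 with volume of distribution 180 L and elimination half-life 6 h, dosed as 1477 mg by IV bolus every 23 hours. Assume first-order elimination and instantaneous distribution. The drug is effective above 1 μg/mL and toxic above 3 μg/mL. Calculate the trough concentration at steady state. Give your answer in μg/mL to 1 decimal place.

Over one 23-h interval, 23/6 ≈ 3.8333 half-lives elapse, leaving f ≈ 0.0702 of each dose.
At steady state, accumulation factor R = 1/(1 − e^(−kτ)) ≈ 1.0755.
Single-dose peak C₀ = D/Vd = 1477/180 ≈ 8.206 μg/mL.
Cmax,ss = C₀/(1 − f) ≈ 8.206/0.9298 ≈ 8.826 μg/mL.
One interval later, Cmin,ss = Cmax,ss·e^(−kτ) ≈ 8.826 × 0.0702 ≈ 0.620 μg/mL.
Trough 0.6 μg/mL vs MEC 1 μg/mL: subtherapeutic.

0.6 μg/mL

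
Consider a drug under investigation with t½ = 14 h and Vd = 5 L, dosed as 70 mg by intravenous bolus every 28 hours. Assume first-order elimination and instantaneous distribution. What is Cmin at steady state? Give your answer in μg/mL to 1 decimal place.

τ = 28 h = 2 half-lives, so f = (1/2)^2 = 0.25.
Accumulation ratio R = 1/(1 − f) = 1/0.75 = 4/3.
Single-dose peak C₀ = D/Vd = 70/5 = 14 μg/mL.
Steady-state peak Cmax,ss = C₀·R = 14 × 4/3 ≈ 18.667 μg/mL.
Steady-state trough Cmin,ss = Cmax,ss·f ≈ 18.667 × 0.25 ≈ 4.667 μg/mL.

4.7 μg/mL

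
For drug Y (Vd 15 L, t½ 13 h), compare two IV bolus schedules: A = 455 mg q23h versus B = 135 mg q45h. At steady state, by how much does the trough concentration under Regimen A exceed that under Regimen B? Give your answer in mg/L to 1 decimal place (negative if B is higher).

11.7 mg/L

Regimen A: f = (1/2)^(23/13) ≈ 0.2934; Cmin,ss = (455/15)·f/(1−f) ≈ 12.595 mg/L.
Regimen B: f = (1/2)^(45/13) ≈ 0.0908; Cmin,ss = (135/15)·f/(1−f) ≈ 0.899 mg/L.
Difference ≈ 12.595 − 0.899 ≈ 11.696 mg/L.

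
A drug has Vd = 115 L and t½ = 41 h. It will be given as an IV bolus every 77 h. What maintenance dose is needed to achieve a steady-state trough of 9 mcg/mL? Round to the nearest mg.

τ/t½ = 77/41 ≈ 1.878, so f = (1/2)^(77/41) ≈ 0.272051.
Cmin,ss = (D/Vd)·f/(1−f), so D = Cmin,ss·Vd·(1−f)/f.
D = 9 × 115 × (1−f)/f ≈ 9 × 115 × 2.67578 ≈ 2769.43 mg.

2769 mg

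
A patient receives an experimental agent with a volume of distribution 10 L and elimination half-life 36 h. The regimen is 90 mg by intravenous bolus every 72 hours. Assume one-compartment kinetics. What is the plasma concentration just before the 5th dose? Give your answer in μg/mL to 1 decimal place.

f = (1/2)^(τ/t½) = (1/2)^(72/36) ≈ 0.2500.
C₀ = D/Vd = 90/10 ≈ 9.000 μg/mL.
Before the 5th dose, 4 doses have been given. Superposition: Cmin = C₀·(f + f² + … + f^4).
≈ 9.000 × (0.2500 + 0.0625 + 0.0156 + 0.0039) ≈ 9.000 × 0.3320 ≈ 2.988 μg/mL.

3.0 μg/mL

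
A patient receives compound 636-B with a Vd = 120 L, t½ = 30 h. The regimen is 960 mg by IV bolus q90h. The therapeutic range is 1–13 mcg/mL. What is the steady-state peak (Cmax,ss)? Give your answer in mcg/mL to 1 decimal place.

9.1 mcg/mL

τ = 90 h = 3 half-lives, so f = (1/2)^3 = 0.125.
Accumulation ratio R = 1/(1 − f) = 1/0.875 = 8/7.
Single-dose peak C₀ = D/Vd = 960/120 = 8 mcg/mL.
Steady-state peak Cmax,ss = C₀·R = 8 × 8/7 ≈ 9.143 mcg/mL.
Peak 9.1 mcg/mL vs MTC 13 mcg/mL: below toxic threshold.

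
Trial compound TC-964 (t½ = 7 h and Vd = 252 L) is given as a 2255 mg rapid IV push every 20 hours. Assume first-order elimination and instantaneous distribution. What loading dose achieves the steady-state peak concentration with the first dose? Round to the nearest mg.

2616 mg

f = (1/2)^(20/7) ≈ 0.138011; accumulation ratio R = 1/(1−f) ≈ 1.16011.
Loading dose to hit Cmax,ss on first dose: D_load = D_maint·R ≈ 2255 × 1.16011 ≈ 2616.05 mg.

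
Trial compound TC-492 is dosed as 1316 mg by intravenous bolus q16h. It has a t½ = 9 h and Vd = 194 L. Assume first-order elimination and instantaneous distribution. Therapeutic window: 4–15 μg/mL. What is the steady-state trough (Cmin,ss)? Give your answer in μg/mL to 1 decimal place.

τ/t½ = 16/9 ≈ 1.7778, so fraction remaining f = (1/2)^(16/9) ≈ 0.2916.
At steady state, accumulation factor R = 1/(1 − e^(−kτ)) ≈ 1.4116.
Each bolus raises the concentration by D/Vd = 1316/194 ≈ 6.784 μg/mL.
Cmax,ss = C₀/(1 − f) ≈ 6.784/0.7084 ≈ 9.577 μg/mL.
Steady-state trough Cmin,ss = Cmax,ss·f ≈ 9.577 × 0.2916 ≈ 2.793 μg/mL.
Trough 2.8 μg/mL vs MEC 4 μg/mL: subtherapeutic.

2.8 μg/mL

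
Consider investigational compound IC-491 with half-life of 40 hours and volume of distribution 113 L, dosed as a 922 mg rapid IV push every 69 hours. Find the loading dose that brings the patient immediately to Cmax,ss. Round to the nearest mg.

1322 mg

f = (1/2)^(69/40) ≈ 0.302499; accumulation ratio R = 1/(1−f) ≈ 1.43369.
Loading dose to hit Cmax,ss on first dose: D_load = D_maint·R ≈ 922 × 1.43369 ≈ 1321.86 mg.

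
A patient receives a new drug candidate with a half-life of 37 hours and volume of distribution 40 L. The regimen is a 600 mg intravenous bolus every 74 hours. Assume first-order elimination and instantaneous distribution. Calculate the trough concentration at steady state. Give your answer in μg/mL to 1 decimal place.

5.0 μg/mL

The dosing interval is 2 half-lives, so f = 2^(−2) = 0.25.
At steady state, R = 1/(1 − 0.25) = 4/3.
Single-dose peak C₀ = D/Vd = 600/40 = 15 μg/mL.
Steady-state peak Cmax,ss = C₀·R = 15 × 4/3 ≈ 20.000 μg/mL.
Steady-state trough Cmin,ss = Cmax,ss·f ≈ 20.000 × 0.25 ≈ 5.000 μg/mL.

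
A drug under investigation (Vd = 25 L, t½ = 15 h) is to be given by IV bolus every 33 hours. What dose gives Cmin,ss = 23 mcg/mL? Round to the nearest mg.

2067 mg

τ/t½ = 33/15 ≈ 2.2, so f = (1/2)^(33/15) ≈ 0.217638.
Cmin,ss = (D/Vd)·f/(1−f), so D = Cmin,ss·Vd·(1−f)/f.
D = 23 × 25 × (1−f)/f ≈ 23 × 25 × 3.59479 ≈ 2067.00 mg.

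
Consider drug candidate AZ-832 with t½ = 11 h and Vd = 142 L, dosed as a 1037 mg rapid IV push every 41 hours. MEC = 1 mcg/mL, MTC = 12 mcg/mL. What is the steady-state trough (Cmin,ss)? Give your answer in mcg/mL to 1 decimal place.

0.6 mcg/mL

k = ln2/t½ = ln2/11 ≈ 0.063013 h⁻¹; fraction remaining f = e^(−kτ) = e^(−0.063013×41) ≈ 0.0755.
Each bolus raises the concentration by D/Vd = 1037/142 ≈ 7.303 mcg/mL.
Steady-state trough Cmin,ss = C₀·f/(1−f) ≈ 7.303 × 0.0755/0.9245 ≈ 0.596 mcg/mL.
Trough 0.6 mcg/mL vs MEC 1 mcg/mL: subtherapeutic.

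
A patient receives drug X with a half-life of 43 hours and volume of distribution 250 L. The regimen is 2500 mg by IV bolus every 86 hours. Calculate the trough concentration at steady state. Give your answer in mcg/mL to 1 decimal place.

3.3 mcg/mL

τ = 86 h = 2 half-lives, so f = (1/2)^2 = 0.25.
Accumulation ratio R = 1/(1 − f) = 1/0.75 = 4/3.
Single-dose peak C₀ = D/Vd = 2500/250 = 10 mcg/mL.
Steady-state peak Cmax,ss = C₀·R = 10 × 4/3 ≈ 13.333 mcg/mL.
Steady-state trough Cmin,ss = Cmax,ss·f ≈ 13.333 × 0.25 ≈ 3.333 mcg/mL.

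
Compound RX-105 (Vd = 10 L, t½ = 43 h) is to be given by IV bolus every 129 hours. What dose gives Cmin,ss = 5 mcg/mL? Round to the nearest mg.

350 mg

τ/t½ = 129/43 ≈ 3, so f = (1/2)^(129/43) ≈ 0.125000.
Cmin,ss = (D/Vd)·f/(1−f), so D = Cmin,ss·Vd·(1−f)/f.
D = 5 × 10 × (1−f)/f ≈ 5 × 10 × 7.00000 ≈ 350.00 mg.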